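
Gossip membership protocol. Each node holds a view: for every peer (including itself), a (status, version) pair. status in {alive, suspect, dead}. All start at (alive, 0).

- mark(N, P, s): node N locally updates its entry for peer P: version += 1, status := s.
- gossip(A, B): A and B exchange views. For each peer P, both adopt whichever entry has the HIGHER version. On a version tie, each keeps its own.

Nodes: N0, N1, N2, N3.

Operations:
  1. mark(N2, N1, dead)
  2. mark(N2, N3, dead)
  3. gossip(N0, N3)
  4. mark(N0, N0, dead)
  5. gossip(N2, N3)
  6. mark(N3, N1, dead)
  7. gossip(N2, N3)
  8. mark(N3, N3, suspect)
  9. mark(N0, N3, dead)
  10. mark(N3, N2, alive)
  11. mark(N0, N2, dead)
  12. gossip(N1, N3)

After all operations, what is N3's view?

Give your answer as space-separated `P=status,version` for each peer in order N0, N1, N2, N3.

Op 1: N2 marks N1=dead -> (dead,v1)
Op 2: N2 marks N3=dead -> (dead,v1)
Op 3: gossip N0<->N3 -> N0.N0=(alive,v0) N0.N1=(alive,v0) N0.N2=(alive,v0) N0.N3=(alive,v0) | N3.N0=(alive,v0) N3.N1=(alive,v0) N3.N2=(alive,v0) N3.N3=(alive,v0)
Op 4: N0 marks N0=dead -> (dead,v1)
Op 5: gossip N2<->N3 -> N2.N0=(alive,v0) N2.N1=(dead,v1) N2.N2=(alive,v0) N2.N3=(dead,v1) | N3.N0=(alive,v0) N3.N1=(dead,v1) N3.N2=(alive,v0) N3.N3=(dead,v1)
Op 6: N3 marks N1=dead -> (dead,v2)
Op 7: gossip N2<->N3 -> N2.N0=(alive,v0) N2.N1=(dead,v2) N2.N2=(alive,v0) N2.N3=(dead,v1) | N3.N0=(alive,v0) N3.N1=(dead,v2) N3.N2=(alive,v0) N3.N3=(dead,v1)
Op 8: N3 marks N3=suspect -> (suspect,v2)
Op 9: N0 marks N3=dead -> (dead,v1)
Op 10: N3 marks N2=alive -> (alive,v1)
Op 11: N0 marks N2=dead -> (dead,v1)
Op 12: gossip N1<->N3 -> N1.N0=(alive,v0) N1.N1=(dead,v2) N1.N2=(alive,v1) N1.N3=(suspect,v2) | N3.N0=(alive,v0) N3.N1=(dead,v2) N3.N2=(alive,v1) N3.N3=(suspect,v2)

Answer: N0=alive,0 N1=dead,2 N2=alive,1 N3=suspect,2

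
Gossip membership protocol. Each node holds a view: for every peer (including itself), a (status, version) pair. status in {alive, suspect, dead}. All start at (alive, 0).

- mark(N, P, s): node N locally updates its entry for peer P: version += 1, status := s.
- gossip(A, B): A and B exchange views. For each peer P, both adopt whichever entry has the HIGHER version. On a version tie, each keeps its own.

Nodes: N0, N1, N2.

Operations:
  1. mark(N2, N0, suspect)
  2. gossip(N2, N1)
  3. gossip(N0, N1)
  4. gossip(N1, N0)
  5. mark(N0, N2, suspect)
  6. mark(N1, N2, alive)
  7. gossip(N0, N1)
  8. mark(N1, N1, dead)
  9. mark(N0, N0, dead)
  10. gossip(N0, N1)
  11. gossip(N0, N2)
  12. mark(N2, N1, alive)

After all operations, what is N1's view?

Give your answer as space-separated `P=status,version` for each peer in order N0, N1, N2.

Op 1: N2 marks N0=suspect -> (suspect,v1)
Op 2: gossip N2<->N1 -> N2.N0=(suspect,v1) N2.N1=(alive,v0) N2.N2=(alive,v0) | N1.N0=(suspect,v1) N1.N1=(alive,v0) N1.N2=(alive,v0)
Op 3: gossip N0<->N1 -> N0.N0=(suspect,v1) N0.N1=(alive,v0) N0.N2=(alive,v0) | N1.N0=(suspect,v1) N1.N1=(alive,v0) N1.N2=(alive,v0)
Op 4: gossip N1<->N0 -> N1.N0=(suspect,v1) N1.N1=(alive,v0) N1.N2=(alive,v0) | N0.N0=(suspect,v1) N0.N1=(alive,v0) N0.N2=(alive,v0)
Op 5: N0 marks N2=suspect -> (suspect,v1)
Op 6: N1 marks N2=alive -> (alive,v1)
Op 7: gossip N0<->N1 -> N0.N0=(suspect,v1) N0.N1=(alive,v0) N0.N2=(suspect,v1) | N1.N0=(suspect,v1) N1.N1=(alive,v0) N1.N2=(alive,v1)
Op 8: N1 marks N1=dead -> (dead,v1)
Op 9: N0 marks N0=dead -> (dead,v2)
Op 10: gossip N0<->N1 -> N0.N0=(dead,v2) N0.N1=(dead,v1) N0.N2=(suspect,v1) | N1.N0=(dead,v2) N1.N1=(dead,v1) N1.N2=(alive,v1)
Op 11: gossip N0<->N2 -> N0.N0=(dead,v2) N0.N1=(dead,v1) N0.N2=(suspect,v1) | N2.N0=(dead,v2) N2.N1=(dead,v1) N2.N2=(suspect,v1)
Op 12: N2 marks N1=alive -> (alive,v2)

Answer: N0=dead,2 N1=dead,1 N2=alive,1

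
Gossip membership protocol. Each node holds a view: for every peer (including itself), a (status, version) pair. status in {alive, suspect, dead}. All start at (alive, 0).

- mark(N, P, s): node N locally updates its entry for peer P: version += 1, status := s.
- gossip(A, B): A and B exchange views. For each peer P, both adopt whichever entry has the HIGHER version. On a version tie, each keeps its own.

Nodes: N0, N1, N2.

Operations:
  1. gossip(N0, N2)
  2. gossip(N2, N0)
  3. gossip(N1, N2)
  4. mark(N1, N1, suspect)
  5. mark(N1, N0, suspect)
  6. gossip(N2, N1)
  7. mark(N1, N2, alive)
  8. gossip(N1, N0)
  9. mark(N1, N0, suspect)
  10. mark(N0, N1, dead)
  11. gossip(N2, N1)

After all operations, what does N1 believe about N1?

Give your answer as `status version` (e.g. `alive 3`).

Op 1: gossip N0<->N2 -> N0.N0=(alive,v0) N0.N1=(alive,v0) N0.N2=(alive,v0) | N2.N0=(alive,v0) N2.N1=(alive,v0) N2.N2=(alive,v0)
Op 2: gossip N2<->N0 -> N2.N0=(alive,v0) N2.N1=(alive,v0) N2.N2=(alive,v0) | N0.N0=(alive,v0) N0.N1=(alive,v0) N0.N2=(alive,v0)
Op 3: gossip N1<->N2 -> N1.N0=(alive,v0) N1.N1=(alive,v0) N1.N2=(alive,v0) | N2.N0=(alive,v0) N2.N1=(alive,v0) N2.N2=(alive,v0)
Op 4: N1 marks N1=suspect -> (suspect,v1)
Op 5: N1 marks N0=suspect -> (suspect,v1)
Op 6: gossip N2<->N1 -> N2.N0=(suspect,v1) N2.N1=(suspect,v1) N2.N2=(alive,v0) | N1.N0=(suspect,v1) N1.N1=(suspect,v1) N1.N2=(alive,v0)
Op 7: N1 marks N2=alive -> (alive,v1)
Op 8: gossip N1<->N0 -> N1.N0=(suspect,v1) N1.N1=(suspect,v1) N1.N2=(alive,v1) | N0.N0=(suspect,v1) N0.N1=(suspect,v1) N0.N2=(alive,v1)
Op 9: N1 marks N0=suspect -> (suspect,v2)
Op 10: N0 marks N1=dead -> (dead,v2)
Op 11: gossip N2<->N1 -> N2.N0=(suspect,v2) N2.N1=(suspect,v1) N2.N2=(alive,v1) | N1.N0=(suspect,v2) N1.N1=(suspect,v1) N1.N2=(alive,v1)

Answer: suspect 1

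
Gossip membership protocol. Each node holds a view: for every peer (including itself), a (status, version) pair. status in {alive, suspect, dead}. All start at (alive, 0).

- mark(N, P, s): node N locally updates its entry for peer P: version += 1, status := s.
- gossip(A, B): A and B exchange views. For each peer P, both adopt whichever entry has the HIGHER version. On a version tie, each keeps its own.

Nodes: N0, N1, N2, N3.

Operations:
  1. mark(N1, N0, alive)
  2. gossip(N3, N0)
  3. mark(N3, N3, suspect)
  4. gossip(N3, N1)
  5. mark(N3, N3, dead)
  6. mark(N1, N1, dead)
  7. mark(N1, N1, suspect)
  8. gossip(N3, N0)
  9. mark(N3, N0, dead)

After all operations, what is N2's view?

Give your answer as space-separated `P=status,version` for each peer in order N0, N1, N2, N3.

Op 1: N1 marks N0=alive -> (alive,v1)
Op 2: gossip N3<->N0 -> N3.N0=(alive,v0) N3.N1=(alive,v0) N3.N2=(alive,v0) N3.N3=(alive,v0) | N0.N0=(alive,v0) N0.N1=(alive,v0) N0.N2=(alive,v0) N0.N3=(alive,v0)
Op 3: N3 marks N3=suspect -> (suspect,v1)
Op 4: gossip N3<->N1 -> N3.N0=(alive,v1) N3.N1=(alive,v0) N3.N2=(alive,v0) N3.N3=(suspect,v1) | N1.N0=(alive,v1) N1.N1=(alive,v0) N1.N2=(alive,v0) N1.N3=(suspect,v1)
Op 5: N3 marks N3=dead -> (dead,v2)
Op 6: N1 marks N1=dead -> (dead,v1)
Op 7: N1 marks N1=suspect -> (suspect,v2)
Op 8: gossip N3<->N0 -> N3.N0=(alive,v1) N3.N1=(alive,v0) N3.N2=(alive,v0) N3.N3=(dead,v2) | N0.N0=(alive,v1) N0.N1=(alive,v0) N0.N2=(alive,v0) N0.N3=(dead,v2)
Op 9: N3 marks N0=dead -> (dead,v2)

Answer: N0=alive,0 N1=alive,0 N2=alive,0 N3=alive,0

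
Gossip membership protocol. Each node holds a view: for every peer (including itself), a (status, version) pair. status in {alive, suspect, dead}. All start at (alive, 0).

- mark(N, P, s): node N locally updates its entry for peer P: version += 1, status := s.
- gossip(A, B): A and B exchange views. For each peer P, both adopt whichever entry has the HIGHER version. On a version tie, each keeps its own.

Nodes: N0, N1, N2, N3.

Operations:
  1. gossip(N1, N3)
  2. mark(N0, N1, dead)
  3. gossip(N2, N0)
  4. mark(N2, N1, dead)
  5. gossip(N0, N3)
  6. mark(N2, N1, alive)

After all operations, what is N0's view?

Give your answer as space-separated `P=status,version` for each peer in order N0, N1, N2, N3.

Op 1: gossip N1<->N3 -> N1.N0=(alive,v0) N1.N1=(alive,v0) N1.N2=(alive,v0) N1.N3=(alive,v0) | N3.N0=(alive,v0) N3.N1=(alive,v0) N3.N2=(alive,v0) N3.N3=(alive,v0)
Op 2: N0 marks N1=dead -> (dead,v1)
Op 3: gossip N2<->N0 -> N2.N0=(alive,v0) N2.N1=(dead,v1) N2.N2=(alive,v0) N2.N3=(alive,v0) | N0.N0=(alive,v0) N0.N1=(dead,v1) N0.N2=(alive,v0) N0.N3=(alive,v0)
Op 4: N2 marks N1=dead -> (dead,v2)
Op 5: gossip N0<->N3 -> N0.N0=(alive,v0) N0.N1=(dead,v1) N0.N2=(alive,v0) N0.N3=(alive,v0) | N3.N0=(alive,v0) N3.N1=(dead,v1) N3.N2=(alive,v0) N3.N3=(alive,v0)
Op 6: N2 marks N1=alive -> (alive,v3)

Answer: N0=alive,0 N1=dead,1 N2=alive,0 N3=alive,0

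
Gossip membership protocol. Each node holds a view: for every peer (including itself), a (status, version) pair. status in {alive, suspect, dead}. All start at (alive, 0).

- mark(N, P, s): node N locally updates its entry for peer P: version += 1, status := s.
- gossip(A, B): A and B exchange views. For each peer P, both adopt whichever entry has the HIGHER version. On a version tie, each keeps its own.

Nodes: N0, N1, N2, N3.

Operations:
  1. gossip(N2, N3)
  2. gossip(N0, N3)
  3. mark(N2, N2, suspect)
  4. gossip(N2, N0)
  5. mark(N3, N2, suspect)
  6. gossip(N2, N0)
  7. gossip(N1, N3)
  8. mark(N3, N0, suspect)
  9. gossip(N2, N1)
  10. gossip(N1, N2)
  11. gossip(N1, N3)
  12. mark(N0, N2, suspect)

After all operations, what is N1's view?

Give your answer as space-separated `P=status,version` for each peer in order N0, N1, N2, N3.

Answer: N0=suspect,1 N1=alive,0 N2=suspect,1 N3=alive,0

Derivation:
Op 1: gossip N2<->N3 -> N2.N0=(alive,v0) N2.N1=(alive,v0) N2.N2=(alive,v0) N2.N3=(alive,v0) | N3.N0=(alive,v0) N3.N1=(alive,v0) N3.N2=(alive,v0) N3.N3=(alive,v0)
Op 2: gossip N0<->N3 -> N0.N0=(alive,v0) N0.N1=(alive,v0) N0.N2=(alive,v0) N0.N3=(alive,v0) | N3.N0=(alive,v0) N3.N1=(alive,v0) N3.N2=(alive,v0) N3.N3=(alive,v0)
Op 3: N2 marks N2=suspect -> (suspect,v1)
Op 4: gossip N2<->N0 -> N2.N0=(alive,v0) N2.N1=(alive,v0) N2.N2=(suspect,v1) N2.N3=(alive,v0) | N0.N0=(alive,v0) N0.N1=(alive,v0) N0.N2=(suspect,v1) N0.N3=(alive,v0)
Op 5: N3 marks N2=suspect -> (suspect,v1)
Op 6: gossip N2<->N0 -> N2.N0=(alive,v0) N2.N1=(alive,v0) N2.N2=(suspect,v1) N2.N3=(alive,v0) | N0.N0=(alive,v0) N0.N1=(alive,v0) N0.N2=(suspect,v1) N0.N3=(alive,v0)
Op 7: gossip N1<->N3 -> N1.N0=(alive,v0) N1.N1=(alive,v0) N1.N2=(suspect,v1) N1.N3=(alive,v0) | N3.N0=(alive,v0) N3.N1=(alive,v0) N3.N2=(suspect,v1) N3.N3=(alive,v0)
Op 8: N3 marks N0=suspect -> (suspect,v1)
Op 9: gossip N2<->N1 -> N2.N0=(alive,v0) N2.N1=(alive,v0) N2.N2=(suspect,v1) N2.N3=(alive,v0) | N1.N0=(alive,v0) N1.N1=(alive,v0) N1.N2=(suspect,v1) N1.N3=(alive,v0)
Op 10: gossip N1<->N2 -> N1.N0=(alive,v0) N1.N1=(alive,v0) N1.N2=(suspect,v1) N1.N3=(alive,v0) | N2.N0=(alive,v0) N2.N1=(alive,v0) N2.N2=(suspect,v1) N2.N3=(alive,v0)
Op 11: gossip N1<->N3 -> N1.N0=(suspect,v1) N1.N1=(alive,v0) N1.N2=(suspect,v1) N1.N3=(alive,v0) | N3.N0=(suspect,v1) N3.N1=(alive,v0) N3.N2=(suspect,v1) N3.N3=(alive,v0)
Op 12: N0 marks N2=suspect -> (suspect,v2)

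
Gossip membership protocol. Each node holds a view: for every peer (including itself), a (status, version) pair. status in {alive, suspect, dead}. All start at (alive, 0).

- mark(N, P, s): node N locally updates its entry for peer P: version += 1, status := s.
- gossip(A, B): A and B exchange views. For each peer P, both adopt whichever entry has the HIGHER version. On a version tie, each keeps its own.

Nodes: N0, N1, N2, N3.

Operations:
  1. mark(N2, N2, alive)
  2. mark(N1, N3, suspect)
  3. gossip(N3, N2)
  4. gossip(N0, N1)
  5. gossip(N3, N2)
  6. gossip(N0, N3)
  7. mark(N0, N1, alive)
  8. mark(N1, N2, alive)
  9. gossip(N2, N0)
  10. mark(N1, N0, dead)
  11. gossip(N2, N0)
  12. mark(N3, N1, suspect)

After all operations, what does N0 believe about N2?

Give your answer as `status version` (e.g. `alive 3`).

Op 1: N2 marks N2=alive -> (alive,v1)
Op 2: N1 marks N3=suspect -> (suspect,v1)
Op 3: gossip N3<->N2 -> N3.N0=(alive,v0) N3.N1=(alive,v0) N3.N2=(alive,v1) N3.N3=(alive,v0) | N2.N0=(alive,v0) N2.N1=(alive,v0) N2.N2=(alive,v1) N2.N3=(alive,v0)
Op 4: gossip N0<->N1 -> N0.N0=(alive,v0) N0.N1=(alive,v0) N0.N2=(alive,v0) N0.N3=(suspect,v1) | N1.N0=(alive,v0) N1.N1=(alive,v0) N1.N2=(alive,v0) N1.N3=(suspect,v1)
Op 5: gossip N3<->N2 -> N3.N0=(alive,v0) N3.N1=(alive,v0) N3.N2=(alive,v1) N3.N3=(alive,v0) | N2.N0=(alive,v0) N2.N1=(alive,v0) N2.N2=(alive,v1) N2.N3=(alive,v0)
Op 6: gossip N0<->N3 -> N0.N0=(alive,v0) N0.N1=(alive,v0) N0.N2=(alive,v1) N0.N3=(suspect,v1) | N3.N0=(alive,v0) N3.N1=(alive,v0) N3.N2=(alive,v1) N3.N3=(suspect,v1)
Op 7: N0 marks N1=alive -> (alive,v1)
Op 8: N1 marks N2=alive -> (alive,v1)
Op 9: gossip N2<->N0 -> N2.N0=(alive,v0) N2.N1=(alive,v1) N2.N2=(alive,v1) N2.N3=(suspect,v1) | N0.N0=(alive,v0) N0.N1=(alive,v1) N0.N2=(alive,v1) N0.N3=(suspect,v1)
Op 10: N1 marks N0=dead -> (dead,v1)
Op 11: gossip N2<->N0 -> N2.N0=(alive,v0) N2.N1=(alive,v1) N2.N2=(alive,v1) N2.N3=(suspect,v1) | N0.N0=(alive,v0) N0.N1=(alive,v1) N0.N2=(alive,v1) N0.N3=(suspect,v1)
Op 12: N3 marks N1=suspect -> (suspect,v1)

Answer: alive 1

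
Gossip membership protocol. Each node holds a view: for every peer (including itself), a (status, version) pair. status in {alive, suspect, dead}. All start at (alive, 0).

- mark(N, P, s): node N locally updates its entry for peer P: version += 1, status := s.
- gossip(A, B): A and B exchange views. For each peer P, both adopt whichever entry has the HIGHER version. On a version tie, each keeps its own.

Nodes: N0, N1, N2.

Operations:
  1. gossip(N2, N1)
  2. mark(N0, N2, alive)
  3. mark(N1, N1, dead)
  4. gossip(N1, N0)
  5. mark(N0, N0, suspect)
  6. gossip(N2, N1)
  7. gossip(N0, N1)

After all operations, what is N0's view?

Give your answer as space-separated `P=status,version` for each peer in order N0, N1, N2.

Op 1: gossip N2<->N1 -> N2.N0=(alive,v0) N2.N1=(alive,v0) N2.N2=(alive,v0) | N1.N0=(alive,v0) N1.N1=(alive,v0) N1.N2=(alive,v0)
Op 2: N0 marks N2=alive -> (alive,v1)
Op 3: N1 marks N1=dead -> (dead,v1)
Op 4: gossip N1<->N0 -> N1.N0=(alive,v0) N1.N1=(dead,v1) N1.N2=(alive,v1) | N0.N0=(alive,v0) N0.N1=(dead,v1) N0.N2=(alive,v1)
Op 5: N0 marks N0=suspect -> (suspect,v1)
Op 6: gossip N2<->N1 -> N2.N0=(alive,v0) N2.N1=(dead,v1) N2.N2=(alive,v1) | N1.N0=(alive,v0) N1.N1=(dead,v1) N1.N2=(alive,v1)
Op 7: gossip N0<->N1 -> N0.N0=(suspect,v1) N0.N1=(dead,v1) N0.N2=(alive,v1) | N1.N0=(suspect,v1) N1.N1=(dead,v1) N1.N2=(alive,v1)

Answer: N0=suspect,1 N1=dead,1 N2=alive,1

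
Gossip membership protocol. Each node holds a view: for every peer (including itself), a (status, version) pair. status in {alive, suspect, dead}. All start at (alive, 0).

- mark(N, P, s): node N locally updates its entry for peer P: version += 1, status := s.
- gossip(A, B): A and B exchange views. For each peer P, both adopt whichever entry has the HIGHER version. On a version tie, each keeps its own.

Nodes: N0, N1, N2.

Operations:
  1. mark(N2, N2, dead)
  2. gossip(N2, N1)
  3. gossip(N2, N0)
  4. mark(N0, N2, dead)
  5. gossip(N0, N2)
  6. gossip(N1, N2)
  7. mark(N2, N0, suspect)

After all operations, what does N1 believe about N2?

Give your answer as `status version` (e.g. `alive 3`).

Op 1: N2 marks N2=dead -> (dead,v1)
Op 2: gossip N2<->N1 -> N2.N0=(alive,v0) N2.N1=(alive,v0) N2.N2=(dead,v1) | N1.N0=(alive,v0) N1.N1=(alive,v0) N1.N2=(dead,v1)
Op 3: gossip N2<->N0 -> N2.N0=(alive,v0) N2.N1=(alive,v0) N2.N2=(dead,v1) | N0.N0=(alive,v0) N0.N1=(alive,v0) N0.N2=(dead,v1)
Op 4: N0 marks N2=dead -> (dead,v2)
Op 5: gossip N0<->N2 -> N0.N0=(alive,v0) N0.N1=(alive,v0) N0.N2=(dead,v2) | N2.N0=(alive,v0) N2.N1=(alive,v0) N2.N2=(dead,v2)
Op 6: gossip N1<->N2 -> N1.N0=(alive,v0) N1.N1=(alive,v0) N1.N2=(dead,v2) | N2.N0=(alive,v0) N2.N1=(alive,v0) N2.N2=(dead,v2)
Op 7: N2 marks N0=suspect -> (suspect,v1)

Answer: dead 2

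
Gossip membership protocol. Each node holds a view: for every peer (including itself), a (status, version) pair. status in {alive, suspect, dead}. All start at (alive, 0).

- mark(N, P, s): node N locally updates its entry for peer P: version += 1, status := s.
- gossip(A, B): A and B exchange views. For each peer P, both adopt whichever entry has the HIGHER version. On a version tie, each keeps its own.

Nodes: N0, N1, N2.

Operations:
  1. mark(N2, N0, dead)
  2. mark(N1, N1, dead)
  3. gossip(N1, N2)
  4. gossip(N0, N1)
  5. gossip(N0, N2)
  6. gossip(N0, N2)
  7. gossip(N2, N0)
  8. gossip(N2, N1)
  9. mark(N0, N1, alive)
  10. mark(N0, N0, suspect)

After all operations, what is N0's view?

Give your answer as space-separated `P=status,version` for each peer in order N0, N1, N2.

Answer: N0=suspect,2 N1=alive,2 N2=alive,0

Derivation:
Op 1: N2 marks N0=dead -> (dead,v1)
Op 2: N1 marks N1=dead -> (dead,v1)
Op 3: gossip N1<->N2 -> N1.N0=(dead,v1) N1.N1=(dead,v1) N1.N2=(alive,v0) | N2.N0=(dead,v1) N2.N1=(dead,v1) N2.N2=(alive,v0)
Op 4: gossip N0<->N1 -> N0.N0=(dead,v1) N0.N1=(dead,v1) N0.N2=(alive,v0) | N1.N0=(dead,v1) N1.N1=(dead,v1) N1.N2=(alive,v0)
Op 5: gossip N0<->N2 -> N0.N0=(dead,v1) N0.N1=(dead,v1) N0.N2=(alive,v0) | N2.N0=(dead,v1) N2.N1=(dead,v1) N2.N2=(alive,v0)
Op 6: gossip N0<->N2 -> N0.N0=(dead,v1) N0.N1=(dead,v1) N0.N2=(alive,v0) | N2.N0=(dead,v1) N2.N1=(dead,v1) N2.N2=(alive,v0)
Op 7: gossip N2<->N0 -> N2.N0=(dead,v1) N2.N1=(dead,v1) N2.N2=(alive,v0) | N0.N0=(dead,v1) N0.N1=(dead,v1) N0.N2=(alive,v0)
Op 8: gossip N2<->N1 -> N2.N0=(dead,v1) N2.N1=(dead,v1) N2.N2=(alive,v0) | N1.N0=(dead,v1) N1.N1=(dead,v1) N1.N2=(alive,v0)
Op 9: N0 marks N1=alive -> (alive,v2)
Op 10: N0 marks N0=suspect -> (suspect,v2)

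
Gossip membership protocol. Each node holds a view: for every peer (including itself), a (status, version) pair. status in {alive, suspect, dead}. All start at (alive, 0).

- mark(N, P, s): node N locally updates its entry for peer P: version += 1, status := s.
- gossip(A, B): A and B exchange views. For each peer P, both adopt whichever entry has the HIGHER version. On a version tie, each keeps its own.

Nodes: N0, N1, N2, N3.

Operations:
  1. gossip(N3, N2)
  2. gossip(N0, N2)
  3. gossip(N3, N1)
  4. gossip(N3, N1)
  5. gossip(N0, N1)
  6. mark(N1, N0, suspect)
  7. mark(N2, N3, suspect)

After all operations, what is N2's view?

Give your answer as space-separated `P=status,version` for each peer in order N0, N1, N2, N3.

Op 1: gossip N3<->N2 -> N3.N0=(alive,v0) N3.N1=(alive,v0) N3.N2=(alive,v0) N3.N3=(alive,v0) | N2.N0=(alive,v0) N2.N1=(alive,v0) N2.N2=(alive,v0) N2.N3=(alive,v0)
Op 2: gossip N0<->N2 -> N0.N0=(alive,v0) N0.N1=(alive,v0) N0.N2=(alive,v0) N0.N3=(alive,v0) | N2.N0=(alive,v0) N2.N1=(alive,v0) N2.N2=(alive,v0) N2.N3=(alive,v0)
Op 3: gossip N3<->N1 -> N3.N0=(alive,v0) N3.N1=(alive,v0) N3.N2=(alive,v0) N3.N3=(alive,v0) | N1.N0=(alive,v0) N1.N1=(alive,v0) N1.N2=(alive,v0) N1.N3=(alive,v0)
Op 4: gossip N3<->N1 -> N3.N0=(alive,v0) N3.N1=(alive,v0) N3.N2=(alive,v0) N3.N3=(alive,v0) | N1.N0=(alive,v0) N1.N1=(alive,v0) N1.N2=(alive,v0) N1.N3=(alive,v0)
Op 5: gossip N0<->N1 -> N0.N0=(alive,v0) N0.N1=(alive,v0) N0.N2=(alive,v0) N0.N3=(alive,v0) | N1.N0=(alive,v0) N1.N1=(alive,v0) N1.N2=(alive,v0) N1.N3=(alive,v0)
Op 6: N1 marks N0=suspect -> (suspect,v1)
Op 7: N2 marks N3=suspect -> (suspect,v1)

Answer: N0=alive,0 N1=alive,0 N2=alive,0 N3=suspect,1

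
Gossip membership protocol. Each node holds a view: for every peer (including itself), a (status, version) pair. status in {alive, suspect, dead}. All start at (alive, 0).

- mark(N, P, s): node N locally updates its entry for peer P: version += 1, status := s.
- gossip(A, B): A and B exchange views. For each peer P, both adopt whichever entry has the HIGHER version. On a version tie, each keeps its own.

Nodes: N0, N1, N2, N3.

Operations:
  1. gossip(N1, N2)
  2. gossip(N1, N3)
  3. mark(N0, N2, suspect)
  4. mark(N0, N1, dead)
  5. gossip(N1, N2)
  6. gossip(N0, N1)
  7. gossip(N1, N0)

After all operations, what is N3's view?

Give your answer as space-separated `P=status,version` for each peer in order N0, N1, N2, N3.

Answer: N0=alive,0 N1=alive,0 N2=alive,0 N3=alive,0

Derivation:
Op 1: gossip N1<->N2 -> N1.N0=(alive,v0) N1.N1=(alive,v0) N1.N2=(alive,v0) N1.N3=(alive,v0) | N2.N0=(alive,v0) N2.N1=(alive,v0) N2.N2=(alive,v0) N2.N3=(alive,v0)
Op 2: gossip N1<->N3 -> N1.N0=(alive,v0) N1.N1=(alive,v0) N1.N2=(alive,v0) N1.N3=(alive,v0) | N3.N0=(alive,v0) N3.N1=(alive,v0) N3.N2=(alive,v0) N3.N3=(alive,v0)
Op 3: N0 marks N2=suspect -> (suspect,v1)
Op 4: N0 marks N1=dead -> (dead,v1)
Op 5: gossip N1<->N2 -> N1.N0=(alive,v0) N1.N1=(alive,v0) N1.N2=(alive,v0) N1.N3=(alive,v0) | N2.N0=(alive,v0) N2.N1=(alive,v0) N2.N2=(alive,v0) N2.N3=(alive,v0)
Op 6: gossip N0<->N1 -> N0.N0=(alive,v0) N0.N1=(dead,v1) N0.N2=(suspect,v1) N0.N3=(alive,v0) | N1.N0=(alive,v0) N1.N1=(dead,v1) N1.N2=(suspect,v1) N1.N3=(alive,v0)
Op 7: gossip N1<->N0 -> N1.N0=(alive,v0) N1.N1=(dead,v1) N1.N2=(suspect,v1) N1.N3=(alive,v0) | N0.N0=(alive,v0) N0.N1=(dead,v1) N0.N2=(suspect,v1) N0.N3=(alive,v0)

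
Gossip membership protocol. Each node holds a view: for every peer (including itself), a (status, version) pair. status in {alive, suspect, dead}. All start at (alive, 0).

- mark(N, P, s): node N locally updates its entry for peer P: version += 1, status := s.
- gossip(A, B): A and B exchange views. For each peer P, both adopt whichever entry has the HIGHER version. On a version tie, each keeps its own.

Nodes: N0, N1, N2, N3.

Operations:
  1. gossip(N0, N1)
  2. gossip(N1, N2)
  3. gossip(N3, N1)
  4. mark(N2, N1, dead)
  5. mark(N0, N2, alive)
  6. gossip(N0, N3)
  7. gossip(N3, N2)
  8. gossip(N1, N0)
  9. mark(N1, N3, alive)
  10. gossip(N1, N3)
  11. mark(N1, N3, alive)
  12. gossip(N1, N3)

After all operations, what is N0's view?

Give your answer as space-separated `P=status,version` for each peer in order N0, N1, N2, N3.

Answer: N0=alive,0 N1=alive,0 N2=alive,1 N3=alive,0

Derivation:
Op 1: gossip N0<->N1 -> N0.N0=(alive,v0) N0.N1=(alive,v0) N0.N2=(alive,v0) N0.N3=(alive,v0) | N1.N0=(alive,v0) N1.N1=(alive,v0) N1.N2=(alive,v0) N1.N3=(alive,v0)
Op 2: gossip N1<->N2 -> N1.N0=(alive,v0) N1.N1=(alive,v0) N1.N2=(alive,v0) N1.N3=(alive,v0) | N2.N0=(alive,v0) N2.N1=(alive,v0) N2.N2=(alive,v0) N2.N3=(alive,v0)
Op 3: gossip N3<->N1 -> N3.N0=(alive,v0) N3.N1=(alive,v0) N3.N2=(alive,v0) N3.N3=(alive,v0) | N1.N0=(alive,v0) N1.N1=(alive,v0) N1.N2=(alive,v0) N1.N3=(alive,v0)
Op 4: N2 marks N1=dead -> (dead,v1)
Op 5: N0 marks N2=alive -> (alive,v1)
Op 6: gossip N0<->N3 -> N0.N0=(alive,v0) N0.N1=(alive,v0) N0.N2=(alive,v1) N0.N3=(alive,v0) | N3.N0=(alive,v0) N3.N1=(alive,v0) N3.N2=(alive,v1) N3.N3=(alive,v0)
Op 7: gossip N3<->N2 -> N3.N0=(alive,v0) N3.N1=(dead,v1) N3.N2=(alive,v1) N3.N3=(alive,v0) | N2.N0=(alive,v0) N2.N1=(dead,v1) N2.N2=(alive,v1) N2.N3=(alive,v0)
Op 8: gossip N1<->N0 -> N1.N0=(alive,v0) N1.N1=(alive,v0) N1.N2=(alive,v1) N1.N3=(alive,v0) | N0.N0=(alive,v0) N0.N1=(alive,v0) N0.N2=(alive,v1) N0.N3=(alive,v0)
Op 9: N1 marks N3=alive -> (alive,v1)
Op 10: gossip N1<->N3 -> N1.N0=(alive,v0) N1.N1=(dead,v1) N1.N2=(alive,v1) N1.N3=(alive,v1) | N3.N0=(alive,v0) N3.N1=(dead,v1) N3.N2=(alive,v1) N3.N3=(alive,v1)
Op 11: N1 marks N3=alive -> (alive,v2)
Op 12: gossip N1<->N3 -> N1.N0=(alive,v0) N1.N1=(dead,v1) N1.N2=(alive,v1) N1.N3=(alive,v2) | N3.N0=(alive,v0) N3.N1=(dead,v1) N3.N2=(alive,v1) N3.N3=(alive,v2)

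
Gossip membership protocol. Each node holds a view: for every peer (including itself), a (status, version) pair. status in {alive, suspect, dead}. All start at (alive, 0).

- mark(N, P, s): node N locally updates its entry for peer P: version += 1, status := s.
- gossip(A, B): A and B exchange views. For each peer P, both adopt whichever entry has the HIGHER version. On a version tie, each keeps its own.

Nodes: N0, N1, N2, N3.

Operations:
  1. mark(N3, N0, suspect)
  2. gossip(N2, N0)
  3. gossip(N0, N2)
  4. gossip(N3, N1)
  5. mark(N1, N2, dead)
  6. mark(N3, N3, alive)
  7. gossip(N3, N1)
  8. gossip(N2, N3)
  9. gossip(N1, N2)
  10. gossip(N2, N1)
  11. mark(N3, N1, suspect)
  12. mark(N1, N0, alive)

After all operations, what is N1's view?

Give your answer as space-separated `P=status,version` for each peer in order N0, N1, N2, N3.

Answer: N0=alive,2 N1=alive,0 N2=dead,1 N3=alive,1

Derivation:
Op 1: N3 marks N0=suspect -> (suspect,v1)
Op 2: gossip N2<->N0 -> N2.N0=(alive,v0) N2.N1=(alive,v0) N2.N2=(alive,v0) N2.N3=(alive,v0) | N0.N0=(alive,v0) N0.N1=(alive,v0) N0.N2=(alive,v0) N0.N3=(alive,v0)
Op 3: gossip N0<->N2 -> N0.N0=(alive,v0) N0.N1=(alive,v0) N0.N2=(alive,v0) N0.N3=(alive,v0) | N2.N0=(alive,v0) N2.N1=(alive,v0) N2.N2=(alive,v0) N2.N3=(alive,v0)
Op 4: gossip N3<->N1 -> N3.N0=(suspect,v1) N3.N1=(alive,v0) N3.N2=(alive,v0) N3.N3=(alive,v0) | N1.N0=(suspect,v1) N1.N1=(alive,v0) N1.N2=(alive,v0) N1.N3=(alive,v0)
Op 5: N1 marks N2=dead -> (dead,v1)
Op 6: N3 marks N3=alive -> (alive,v1)
Op 7: gossip N3<->N1 -> N3.N0=(suspect,v1) N3.N1=(alive,v0) N3.N2=(dead,v1) N3.N3=(alive,v1) | N1.N0=(suspect,v1) N1.N1=(alive,v0) N1.N2=(dead,v1) N1.N3=(alive,v1)
Op 8: gossip N2<->N3 -> N2.N0=(suspect,v1) N2.N1=(alive,v0) N2.N2=(dead,v1) N2.N3=(alive,v1) | N3.N0=(suspect,v1) N3.N1=(alive,v0) N3.N2=(dead,v1) N3.N3=(alive,v1)
Op 9: gossip N1<->N2 -> N1.N0=(suspect,v1) N1.N1=(alive,v0) N1.N2=(dead,v1) N1.N3=(alive,v1) | N2.N0=(suspect,v1) N2.N1=(alive,v0) N2.N2=(dead,v1) N2.N3=(alive,v1)
Op 10: gossip N2<->N1 -> N2.N0=(suspect,v1) N2.N1=(alive,v0) N2.N2=(dead,v1) N2.N3=(alive,v1) | N1.N0=(suspect,v1) N1.N1=(alive,v0) N1.N2=(dead,v1) N1.N3=(alive,v1)
Op 11: N3 marks N1=suspect -> (suspect,v1)
Op 12: N1 marks N0=alive -> (alive,v2)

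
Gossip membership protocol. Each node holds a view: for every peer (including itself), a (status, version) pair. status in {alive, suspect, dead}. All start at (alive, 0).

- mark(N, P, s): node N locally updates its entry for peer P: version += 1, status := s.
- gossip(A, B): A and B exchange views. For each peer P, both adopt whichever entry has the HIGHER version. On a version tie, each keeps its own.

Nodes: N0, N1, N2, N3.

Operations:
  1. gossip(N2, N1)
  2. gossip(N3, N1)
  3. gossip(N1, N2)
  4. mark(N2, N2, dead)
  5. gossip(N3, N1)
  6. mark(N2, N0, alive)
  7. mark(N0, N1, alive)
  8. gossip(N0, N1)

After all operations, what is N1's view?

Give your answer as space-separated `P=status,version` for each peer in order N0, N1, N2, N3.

Op 1: gossip N2<->N1 -> N2.N0=(alive,v0) N2.N1=(alive,v0) N2.N2=(alive,v0) N2.N3=(alive,v0) | N1.N0=(alive,v0) N1.N1=(alive,v0) N1.N2=(alive,v0) N1.N3=(alive,v0)
Op 2: gossip N3<->N1 -> N3.N0=(alive,v0) N3.N1=(alive,v0) N3.N2=(alive,v0) N3.N3=(alive,v0) | N1.N0=(alive,v0) N1.N1=(alive,v0) N1.N2=(alive,v0) N1.N3=(alive,v0)
Op 3: gossip N1<->N2 -> N1.N0=(alive,v0) N1.N1=(alive,v0) N1.N2=(alive,v0) N1.N3=(alive,v0) | N2.N0=(alive,v0) N2.N1=(alive,v0) N2.N2=(alive,v0) N2.N3=(alive,v0)
Op 4: N2 marks N2=dead -> (dead,v1)
Op 5: gossip N3<->N1 -> N3.N0=(alive,v0) N3.N1=(alive,v0) N3.N2=(alive,v0) N3.N3=(alive,v0) | N1.N0=(alive,v0) N1.N1=(alive,v0) N1.N2=(alive,v0) N1.N3=(alive,v0)
Op 6: N2 marks N0=alive -> (alive,v1)
Op 7: N0 marks N1=alive -> (alive,v1)
Op 8: gossip N0<->N1 -> N0.N0=(alive,v0) N0.N1=(alive,v1) N0.N2=(alive,v0) N0.N3=(alive,v0) | N1.N0=(alive,v0) N1.N1=(alive,v1) N1.N2=(alive,v0) N1.N3=(alive,v0)

Answer: N0=alive,0 N1=alive,1 N2=alive,0 N3=alive,0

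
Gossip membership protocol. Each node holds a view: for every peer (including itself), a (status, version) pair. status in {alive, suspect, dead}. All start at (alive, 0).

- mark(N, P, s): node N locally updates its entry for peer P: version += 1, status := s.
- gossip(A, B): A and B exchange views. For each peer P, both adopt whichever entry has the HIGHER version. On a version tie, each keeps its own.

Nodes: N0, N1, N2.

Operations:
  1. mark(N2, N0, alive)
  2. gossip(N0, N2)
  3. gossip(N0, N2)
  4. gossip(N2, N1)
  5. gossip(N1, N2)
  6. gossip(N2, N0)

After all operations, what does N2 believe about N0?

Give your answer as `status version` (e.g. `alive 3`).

Answer: alive 1

Derivation:
Op 1: N2 marks N0=alive -> (alive,v1)
Op 2: gossip N0<->N2 -> N0.N0=(alive,v1) N0.N1=(alive,v0) N0.N2=(alive,v0) | N2.N0=(alive,v1) N2.N1=(alive,v0) N2.N2=(alive,v0)
Op 3: gossip N0<->N2 -> N0.N0=(alive,v1) N0.N1=(alive,v0) N0.N2=(alive,v0) | N2.N0=(alive,v1) N2.N1=(alive,v0) N2.N2=(alive,v0)
Op 4: gossip N2<->N1 -> N2.N0=(alive,v1) N2.N1=(alive,v0) N2.N2=(alive,v0) | N1.N0=(alive,v1) N1.N1=(alive,v0) N1.N2=(alive,v0)
Op 5: gossip N1<->N2 -> N1.N0=(alive,v1) N1.N1=(alive,v0) N1.N2=(alive,v0) | N2.N0=(alive,v1) N2.N1=(alive,v0) N2.N2=(alive,v0)
Op 6: gossip N2<->N0 -> N2.N0=(alive,v1) N2.N1=(alive,v0) N2.N2=(alive,v0) | N0.N0=(alive,v1) N0.N1=(alive,v0) N0.N2=(alive,v0)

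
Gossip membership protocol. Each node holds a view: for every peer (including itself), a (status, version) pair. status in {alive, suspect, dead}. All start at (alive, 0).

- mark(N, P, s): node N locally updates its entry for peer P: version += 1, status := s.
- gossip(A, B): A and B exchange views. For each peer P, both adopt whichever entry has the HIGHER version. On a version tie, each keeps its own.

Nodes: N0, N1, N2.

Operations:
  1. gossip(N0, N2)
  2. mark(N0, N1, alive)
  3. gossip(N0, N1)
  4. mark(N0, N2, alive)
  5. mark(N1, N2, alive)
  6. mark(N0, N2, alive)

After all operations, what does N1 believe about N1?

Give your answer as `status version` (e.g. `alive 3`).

Answer: alive 1

Derivation:
Op 1: gossip N0<->N2 -> N0.N0=(alive,v0) N0.N1=(alive,v0) N0.N2=(alive,v0) | N2.N0=(alive,v0) N2.N1=(alive,v0) N2.N2=(alive,v0)
Op 2: N0 marks N1=alive -> (alive,v1)
Op 3: gossip N0<->N1 -> N0.N0=(alive,v0) N0.N1=(alive,v1) N0.N2=(alive,v0) | N1.N0=(alive,v0) N1.N1=(alive,v1) N1.N2=(alive,v0)
Op 4: N0 marks N2=alive -> (alive,v1)
Op 5: N1 marks N2=alive -> (alive,v1)
Op 6: N0 marks N2=alive -> (alive,v2)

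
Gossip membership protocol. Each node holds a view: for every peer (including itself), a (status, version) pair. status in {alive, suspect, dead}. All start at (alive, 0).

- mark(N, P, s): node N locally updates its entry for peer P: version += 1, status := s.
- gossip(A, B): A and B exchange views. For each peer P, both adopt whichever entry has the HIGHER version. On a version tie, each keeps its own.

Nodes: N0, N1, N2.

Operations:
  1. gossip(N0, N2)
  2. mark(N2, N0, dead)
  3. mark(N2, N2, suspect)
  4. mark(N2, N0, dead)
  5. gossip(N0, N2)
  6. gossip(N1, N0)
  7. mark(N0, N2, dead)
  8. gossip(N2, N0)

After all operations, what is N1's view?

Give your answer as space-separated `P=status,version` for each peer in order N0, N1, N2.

Op 1: gossip N0<->N2 -> N0.N0=(alive,v0) N0.N1=(alive,v0) N0.N2=(alive,v0) | N2.N0=(alive,v0) N2.N1=(alive,v0) N2.N2=(alive,v0)
Op 2: N2 marks N0=dead -> (dead,v1)
Op 3: N2 marks N2=suspect -> (suspect,v1)
Op 4: N2 marks N0=dead -> (dead,v2)
Op 5: gossip N0<->N2 -> N0.N0=(dead,v2) N0.N1=(alive,v0) N0.N2=(suspect,v1) | N2.N0=(dead,v2) N2.N1=(alive,v0) N2.N2=(suspect,v1)
Op 6: gossip N1<->N0 -> N1.N0=(dead,v2) N1.N1=(alive,v0) N1.N2=(suspect,v1) | N0.N0=(dead,v2) N0.N1=(alive,v0) N0.N2=(suspect,v1)
Op 7: N0 marks N2=dead -> (dead,v2)
Op 8: gossip N2<->N0 -> N2.N0=(dead,v2) N2.N1=(alive,v0) N2.N2=(dead,v2) | N0.N0=(dead,v2) N0.N1=(alive,v0) N0.N2=(dead,v2)

Answer: N0=dead,2 N1=alive,0 N2=suspect,1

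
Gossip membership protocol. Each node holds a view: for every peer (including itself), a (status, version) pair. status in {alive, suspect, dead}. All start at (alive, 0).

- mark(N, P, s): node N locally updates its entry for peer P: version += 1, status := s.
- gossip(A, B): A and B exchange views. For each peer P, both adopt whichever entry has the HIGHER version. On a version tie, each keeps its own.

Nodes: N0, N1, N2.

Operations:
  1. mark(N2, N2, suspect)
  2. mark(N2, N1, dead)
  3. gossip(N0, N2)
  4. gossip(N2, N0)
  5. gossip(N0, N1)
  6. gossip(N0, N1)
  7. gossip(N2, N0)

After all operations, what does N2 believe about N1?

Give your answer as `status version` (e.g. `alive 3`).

Answer: dead 1

Derivation:
Op 1: N2 marks N2=suspect -> (suspect,v1)
Op 2: N2 marks N1=dead -> (dead,v1)
Op 3: gossip N0<->N2 -> N0.N0=(alive,v0) N0.N1=(dead,v1) N0.N2=(suspect,v1) | N2.N0=(alive,v0) N2.N1=(dead,v1) N2.N2=(suspect,v1)
Op 4: gossip N2<->N0 -> N2.N0=(alive,v0) N2.N1=(dead,v1) N2.N2=(suspect,v1) | N0.N0=(alive,v0) N0.N1=(dead,v1) N0.N2=(suspect,v1)
Op 5: gossip N0<->N1 -> N0.N0=(alive,v0) N0.N1=(dead,v1) N0.N2=(suspect,v1) | N1.N0=(alive,v0) N1.N1=(dead,v1) N1.N2=(suspect,v1)
Op 6: gossip N0<->N1 -> N0.N0=(alive,v0) N0.N1=(dead,v1) N0.N2=(suspect,v1) | N1.N0=(alive,v0) N1.N1=(dead,v1) N1.N2=(suspect,v1)
Op 7: gossip N2<->N0 -> N2.N0=(alive,v0) N2.N1=(dead,v1) N2.N2=(suspect,v1) | N0.N0=(alive,v0) N0.N1=(dead,v1) N0.N2=(suspect,v1)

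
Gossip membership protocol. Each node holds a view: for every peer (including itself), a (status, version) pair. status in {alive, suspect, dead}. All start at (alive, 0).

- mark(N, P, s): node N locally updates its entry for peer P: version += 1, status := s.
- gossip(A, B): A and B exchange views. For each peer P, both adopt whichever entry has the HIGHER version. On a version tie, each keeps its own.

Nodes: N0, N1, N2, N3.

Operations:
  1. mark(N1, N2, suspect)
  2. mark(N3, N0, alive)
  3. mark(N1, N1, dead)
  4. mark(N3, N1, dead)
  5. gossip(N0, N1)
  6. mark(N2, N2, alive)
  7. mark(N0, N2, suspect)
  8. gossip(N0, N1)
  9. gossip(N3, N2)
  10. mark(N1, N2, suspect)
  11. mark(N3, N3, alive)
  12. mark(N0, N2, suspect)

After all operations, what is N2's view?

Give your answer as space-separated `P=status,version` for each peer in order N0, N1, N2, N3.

Answer: N0=alive,1 N1=dead,1 N2=alive,1 N3=alive,0

Derivation:
Op 1: N1 marks N2=suspect -> (suspect,v1)
Op 2: N3 marks N0=alive -> (alive,v1)
Op 3: N1 marks N1=dead -> (dead,v1)
Op 4: N3 marks N1=dead -> (dead,v1)
Op 5: gossip N0<->N1 -> N0.N0=(alive,v0) N0.N1=(dead,v1) N0.N2=(suspect,v1) N0.N3=(alive,v0) | N1.N0=(alive,v0) N1.N1=(dead,v1) N1.N2=(suspect,v1) N1.N3=(alive,v0)
Op 6: N2 marks N2=alive -> (alive,v1)
Op 7: N0 marks N2=suspect -> (suspect,v2)
Op 8: gossip N0<->N1 -> N0.N0=(alive,v0) N0.N1=(dead,v1) N0.N2=(suspect,v2) N0.N3=(alive,v0) | N1.N0=(alive,v0) N1.N1=(dead,v1) N1.N2=(suspect,v2) N1.N3=(alive,v0)
Op 9: gossip N3<->N2 -> N3.N0=(alive,v1) N3.N1=(dead,v1) N3.N2=(alive,v1) N3.N3=(alive,v0) | N2.N0=(alive,v1) N2.N1=(dead,v1) N2.N2=(alive,v1) N2.N3=(alive,v0)
Op 10: N1 marks N2=suspect -> (suspect,v3)
Op 11: N3 marks N3=alive -> (alive,v1)
Op 12: N0 marks N2=suspect -> (suspect,v3)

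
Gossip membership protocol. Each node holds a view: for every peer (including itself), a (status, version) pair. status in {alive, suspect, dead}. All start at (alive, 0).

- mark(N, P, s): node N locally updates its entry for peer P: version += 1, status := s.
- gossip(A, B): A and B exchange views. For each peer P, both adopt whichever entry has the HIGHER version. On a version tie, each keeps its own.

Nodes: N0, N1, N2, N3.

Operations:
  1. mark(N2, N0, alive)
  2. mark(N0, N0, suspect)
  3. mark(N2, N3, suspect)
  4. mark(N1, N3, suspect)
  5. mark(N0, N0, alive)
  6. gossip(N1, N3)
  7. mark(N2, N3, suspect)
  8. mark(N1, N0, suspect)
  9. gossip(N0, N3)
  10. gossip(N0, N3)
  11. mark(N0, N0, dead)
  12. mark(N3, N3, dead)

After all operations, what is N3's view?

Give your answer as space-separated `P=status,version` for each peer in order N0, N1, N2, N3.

Answer: N0=alive,2 N1=alive,0 N2=alive,0 N3=dead,2

Derivation:
Op 1: N2 marks N0=alive -> (alive,v1)
Op 2: N0 marks N0=suspect -> (suspect,v1)
Op 3: N2 marks N3=suspect -> (suspect,v1)
Op 4: N1 marks N3=suspect -> (suspect,v1)
Op 5: N0 marks N0=alive -> (alive,v2)
Op 6: gossip N1<->N3 -> N1.N0=(alive,v0) N1.N1=(alive,v0) N1.N2=(alive,v0) N1.N3=(suspect,v1) | N3.N0=(alive,v0) N3.N1=(alive,v0) N3.N2=(alive,v0) N3.N3=(suspect,v1)
Op 7: N2 marks N3=suspect -> (suspect,v2)
Op 8: N1 marks N0=suspect -> (suspect,v1)
Op 9: gossip N0<->N3 -> N0.N0=(alive,v2) N0.N1=(alive,v0) N0.N2=(alive,v0) N0.N3=(suspect,v1) | N3.N0=(alive,v2) N3.N1=(alive,v0) N3.N2=(alive,v0) N3.N3=(suspect,v1)
Op 10: gossip N0<->N3 -> N0.N0=(alive,v2) N0.N1=(alive,v0) N0.N2=(alive,v0) N0.N3=(suspect,v1) | N3.N0=(alive,v2) N3.N1=(alive,v0) N3.N2=(alive,v0) N3.N3=(suspect,v1)
Op 11: N0 marks N0=dead -> (dead,v3)
Op 12: N3 marks N3=dead -> (dead,v2)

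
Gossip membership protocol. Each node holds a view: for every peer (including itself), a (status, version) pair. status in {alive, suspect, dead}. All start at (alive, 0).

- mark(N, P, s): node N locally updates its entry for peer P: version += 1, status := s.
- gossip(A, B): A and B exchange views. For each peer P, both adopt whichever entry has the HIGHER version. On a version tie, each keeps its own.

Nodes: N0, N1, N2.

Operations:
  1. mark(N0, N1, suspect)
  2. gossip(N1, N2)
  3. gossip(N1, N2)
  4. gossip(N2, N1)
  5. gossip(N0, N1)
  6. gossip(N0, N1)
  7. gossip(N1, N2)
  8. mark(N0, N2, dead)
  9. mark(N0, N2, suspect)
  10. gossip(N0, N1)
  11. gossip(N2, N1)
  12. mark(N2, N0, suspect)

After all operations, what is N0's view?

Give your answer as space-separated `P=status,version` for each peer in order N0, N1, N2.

Answer: N0=alive,0 N1=suspect,1 N2=suspect,2

Derivation:
Op 1: N0 marks N1=suspect -> (suspect,v1)
Op 2: gossip N1<->N2 -> N1.N0=(alive,v0) N1.N1=(alive,v0) N1.N2=(alive,v0) | N2.N0=(alive,v0) N2.N1=(alive,v0) N2.N2=(alive,v0)
Op 3: gossip N1<->N2 -> N1.N0=(alive,v0) N1.N1=(alive,v0) N1.N2=(alive,v0) | N2.N0=(alive,v0) N2.N1=(alive,v0) N2.N2=(alive,v0)
Op 4: gossip N2<->N1 -> N2.N0=(alive,v0) N2.N1=(alive,v0) N2.N2=(alive,v0) | N1.N0=(alive,v0) N1.N1=(alive,v0) N1.N2=(alive,v0)
Op 5: gossip N0<->N1 -> N0.N0=(alive,v0) N0.N1=(suspect,v1) N0.N2=(alive,v0) | N1.N0=(alive,v0) N1.N1=(suspect,v1) N1.N2=(alive,v0)
Op 6: gossip N0<->N1 -> N0.N0=(alive,v0) N0.N1=(suspect,v1) N0.N2=(alive,v0) | N1.N0=(alive,v0) N1.N1=(suspect,v1) N1.N2=(alive,v0)
Op 7: gossip N1<->N2 -> N1.N0=(alive,v0) N1.N1=(suspect,v1) N1.N2=(alive,v0) | N2.N0=(alive,v0) N2.N1=(suspect,v1) N2.N2=(alive,v0)
Op 8: N0 marks N2=dead -> (dead,v1)
Op 9: N0 marks N2=suspect -> (suspect,v2)
Op 10: gossip N0<->N1 -> N0.N0=(alive,v0) N0.N1=(suspect,v1) N0.N2=(suspect,v2) | N1.N0=(alive,v0) N1.N1=(suspect,v1) N1.N2=(suspect,v2)
Op 11: gossip N2<->N1 -> N2.N0=(alive,v0) N2.N1=(suspect,v1) N2.N2=(suspect,v2) | N1.N0=(alive,v0) N1.N1=(suspect,v1) N1.N2=(suspect,v2)
Op 12: N2 marks N0=suspect -> (suspect,v1)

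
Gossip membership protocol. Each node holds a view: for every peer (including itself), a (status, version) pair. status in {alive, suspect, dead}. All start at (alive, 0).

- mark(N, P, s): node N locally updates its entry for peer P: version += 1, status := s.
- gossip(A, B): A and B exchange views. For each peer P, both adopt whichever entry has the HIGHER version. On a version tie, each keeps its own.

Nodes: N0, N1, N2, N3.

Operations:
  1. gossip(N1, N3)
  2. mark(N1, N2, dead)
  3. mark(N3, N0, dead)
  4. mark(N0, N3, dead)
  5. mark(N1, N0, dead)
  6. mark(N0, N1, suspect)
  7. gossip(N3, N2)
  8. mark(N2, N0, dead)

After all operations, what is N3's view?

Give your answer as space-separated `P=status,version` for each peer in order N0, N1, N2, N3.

Answer: N0=dead,1 N1=alive,0 N2=alive,0 N3=alive,0

Derivation:
Op 1: gossip N1<->N3 -> N1.N0=(alive,v0) N1.N1=(alive,v0) N1.N2=(alive,v0) N1.N3=(alive,v0) | N3.N0=(alive,v0) N3.N1=(alive,v0) N3.N2=(alive,v0) N3.N3=(alive,v0)
Op 2: N1 marks N2=dead -> (dead,v1)
Op 3: N3 marks N0=dead -> (dead,v1)
Op 4: N0 marks N3=dead -> (dead,v1)
Op 5: N1 marks N0=dead -> (dead,v1)
Op 6: N0 marks N1=suspect -> (suspect,v1)
Op 7: gossip N3<->N2 -> N3.N0=(dead,v1) N3.N1=(alive,v0) N3.N2=(alive,v0) N3.N3=(alive,v0) | N2.N0=(dead,v1) N2.N1=(alive,v0) N2.N2=(alive,v0) N2.N3=(alive,v0)
Op 8: N2 marks N0=dead -> (dead,v2)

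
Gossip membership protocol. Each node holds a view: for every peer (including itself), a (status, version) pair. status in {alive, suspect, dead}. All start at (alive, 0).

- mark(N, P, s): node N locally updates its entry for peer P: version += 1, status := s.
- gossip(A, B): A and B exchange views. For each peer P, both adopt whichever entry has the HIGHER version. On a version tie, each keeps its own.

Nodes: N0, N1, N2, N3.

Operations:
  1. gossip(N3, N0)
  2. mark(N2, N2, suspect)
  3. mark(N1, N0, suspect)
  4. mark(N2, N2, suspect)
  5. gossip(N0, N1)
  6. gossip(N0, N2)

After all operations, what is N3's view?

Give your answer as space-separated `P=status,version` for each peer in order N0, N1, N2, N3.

Answer: N0=alive,0 N1=alive,0 N2=alive,0 N3=alive,0

Derivation:
Op 1: gossip N3<->N0 -> N3.N0=(alive,v0) N3.N1=(alive,v0) N3.N2=(alive,v0) N3.N3=(alive,v0) | N0.N0=(alive,v0) N0.N1=(alive,v0) N0.N2=(alive,v0) N0.N3=(alive,v0)
Op 2: N2 marks N2=suspect -> (suspect,v1)
Op 3: N1 marks N0=suspect -> (suspect,v1)
Op 4: N2 marks N2=suspect -> (suspect,v2)
Op 5: gossip N0<->N1 -> N0.N0=(suspect,v1) N0.N1=(alive,v0) N0.N2=(alive,v0) N0.N3=(alive,v0) | N1.N0=(suspect,v1) N1.N1=(alive,v0) N1.N2=(alive,v0) N1.N3=(alive,v0)
Op 6: gossip N0<->N2 -> N0.N0=(suspect,v1) N0.N1=(alive,v0) N0.N2=(suspect,v2) N0.N3=(alive,v0) | N2.N0=(suspect,v1) N2.N1=(alive,v0) N2.N2=(suspect,v2) N2.N3=(alive,v0)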